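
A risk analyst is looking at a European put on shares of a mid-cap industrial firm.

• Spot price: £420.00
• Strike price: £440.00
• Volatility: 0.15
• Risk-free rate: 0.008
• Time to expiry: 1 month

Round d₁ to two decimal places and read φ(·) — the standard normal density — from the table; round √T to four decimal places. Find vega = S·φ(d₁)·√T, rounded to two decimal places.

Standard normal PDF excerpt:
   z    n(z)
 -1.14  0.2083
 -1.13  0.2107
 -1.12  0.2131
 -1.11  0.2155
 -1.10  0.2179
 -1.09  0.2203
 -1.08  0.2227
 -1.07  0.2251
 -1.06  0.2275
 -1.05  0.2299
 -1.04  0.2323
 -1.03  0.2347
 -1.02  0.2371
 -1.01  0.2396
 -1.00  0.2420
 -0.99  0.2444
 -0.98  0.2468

σ√T = 0.15 × 0.2887 = 0.0433
d₁ = [ln(420/440) + (0.008 + 0.15²/2)·0.08333] / 0.0433 = [-0.0465 + 0.0016] / 0.0433 = -1.0373 → -1.04
√T = √0.08333 = 0.2887
φ(d₁) = φ(-1.04) = 0.2323
vega = S·φ(d₁)·√T = 420·0.2323·0.2887 = 28.1673

28.17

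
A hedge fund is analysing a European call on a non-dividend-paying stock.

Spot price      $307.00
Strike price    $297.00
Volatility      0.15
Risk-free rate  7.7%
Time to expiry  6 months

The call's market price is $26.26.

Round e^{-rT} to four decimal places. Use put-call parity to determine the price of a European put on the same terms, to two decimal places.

$5.03

e^(−rT) = e^(−0.077·0.5) = 0.9622
Put-call parity: C − P = S − K·e^(−rT) = 307 − 297·0.9622 = 307 − 285.7734 = 21.2266
P = C − (C − P) = 26.26 − (21.2266) = 5.0334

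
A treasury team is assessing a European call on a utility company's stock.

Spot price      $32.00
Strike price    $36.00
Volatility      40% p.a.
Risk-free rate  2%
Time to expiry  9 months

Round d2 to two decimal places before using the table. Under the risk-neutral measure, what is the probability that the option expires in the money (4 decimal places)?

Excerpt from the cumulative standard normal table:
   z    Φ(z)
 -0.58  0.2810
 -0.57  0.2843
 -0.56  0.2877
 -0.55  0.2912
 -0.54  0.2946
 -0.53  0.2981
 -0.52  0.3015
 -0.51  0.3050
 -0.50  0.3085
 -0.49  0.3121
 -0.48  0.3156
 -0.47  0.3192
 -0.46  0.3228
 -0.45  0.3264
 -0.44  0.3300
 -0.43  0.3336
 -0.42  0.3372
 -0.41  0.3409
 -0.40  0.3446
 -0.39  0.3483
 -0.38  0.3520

0.3192

T = 0.75;  σ√T = 0.3464
d₁ = [ln(32/36) + (0.02 + ½·0.4²)·0.75] / (σ√T) = (-0.1178 + 0.0750) / 0.3464 = -0.1235 which rounds to -0.12
d₂ = -0.1235 − 0.3464 = -0.4699 which rounds to -0.47
Risk-neutral Pr[S_T > K] = N(d₂) = N(-0.47) = 0.3192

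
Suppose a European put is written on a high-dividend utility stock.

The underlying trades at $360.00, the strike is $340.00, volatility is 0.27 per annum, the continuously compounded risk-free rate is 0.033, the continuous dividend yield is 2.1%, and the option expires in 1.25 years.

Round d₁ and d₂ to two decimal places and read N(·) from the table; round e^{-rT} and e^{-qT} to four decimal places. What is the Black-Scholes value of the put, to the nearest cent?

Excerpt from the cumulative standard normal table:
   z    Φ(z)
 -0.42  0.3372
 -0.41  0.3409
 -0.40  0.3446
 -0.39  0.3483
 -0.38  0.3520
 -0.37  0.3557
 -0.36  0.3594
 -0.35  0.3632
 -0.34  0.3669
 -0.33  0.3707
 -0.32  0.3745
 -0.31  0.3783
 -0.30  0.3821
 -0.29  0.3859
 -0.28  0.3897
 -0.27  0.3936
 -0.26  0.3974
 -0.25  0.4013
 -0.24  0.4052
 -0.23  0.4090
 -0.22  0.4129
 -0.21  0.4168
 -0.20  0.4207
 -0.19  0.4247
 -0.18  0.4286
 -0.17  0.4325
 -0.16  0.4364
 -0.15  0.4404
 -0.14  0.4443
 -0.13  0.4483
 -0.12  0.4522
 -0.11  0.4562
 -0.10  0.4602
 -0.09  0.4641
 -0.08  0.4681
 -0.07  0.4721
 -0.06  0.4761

$29.28

σ√T = 0.27·√1.25 = 0.3019
ln(S/K) + (r − q + σ²/2)T = ln(360/340) + (0.033 − 0.021 + 0.27²/2)·1.25 = 0.0572 + 0.0606 = 0.1177
d₁ = 0.1177 / 0.3019 = 0.3900 which rounds to 0.39
d₂ = d₁ − σ√T = 0.3900 − 0.3019 = 0.0881 which rounds to 0.09
exp(−qT) = exp(−0.021·1.25) = 0.9741;  exp(−rT) = exp(−0.033·1.25) = 0.9596
P = 340·0.9596·N(-0.09) − 360·0.9741·N(-0.39) = 340·0.9596·0.4641 − 360·0.9741·0.3483 = 151.4191 − 122.1405 = 29.2787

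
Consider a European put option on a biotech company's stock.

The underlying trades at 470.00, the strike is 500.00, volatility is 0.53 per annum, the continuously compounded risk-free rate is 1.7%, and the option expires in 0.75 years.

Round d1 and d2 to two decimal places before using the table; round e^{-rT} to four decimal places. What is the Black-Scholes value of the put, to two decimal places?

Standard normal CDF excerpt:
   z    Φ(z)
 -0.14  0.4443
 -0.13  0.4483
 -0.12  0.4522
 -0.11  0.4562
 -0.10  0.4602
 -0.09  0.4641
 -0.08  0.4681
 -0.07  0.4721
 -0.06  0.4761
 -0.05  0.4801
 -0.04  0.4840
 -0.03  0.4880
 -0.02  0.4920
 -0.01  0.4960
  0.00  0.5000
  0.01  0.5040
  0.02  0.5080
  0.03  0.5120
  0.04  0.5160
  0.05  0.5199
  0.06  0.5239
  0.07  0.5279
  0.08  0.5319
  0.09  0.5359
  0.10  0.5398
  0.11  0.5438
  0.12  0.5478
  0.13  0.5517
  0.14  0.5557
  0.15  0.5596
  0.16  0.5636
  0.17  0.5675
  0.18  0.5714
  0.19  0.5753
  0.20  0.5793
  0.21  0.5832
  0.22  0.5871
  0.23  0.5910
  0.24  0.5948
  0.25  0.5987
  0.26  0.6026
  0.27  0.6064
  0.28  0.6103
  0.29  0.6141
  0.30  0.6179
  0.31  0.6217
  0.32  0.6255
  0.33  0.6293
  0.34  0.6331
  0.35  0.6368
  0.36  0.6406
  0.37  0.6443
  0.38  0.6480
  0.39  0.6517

100.00

T = 0.75;  σ√T = 0.4590
d₁ = [ln(470/500) + (0.017 + 0.53²/2)·0.75] / 0.4590 = [-0.0619 + 0.1181] / 0.4590 = 0.1225 which rounds to 0.12
d₂ = d₁ − σ√T = 0.1225 − 0.4590 = -0.3365 which rounds to -0.34
exp(−rT) = exp(−0.017·0.75) = 0.9873
N(−d₂) = N(0.34) = 0.6331;  N(−d₁) = N(-0.12) = 0.4522
P = 500·0.9873·0.6331 − 470·0.4522 = 312.5298 − 212.5340 = 99.9958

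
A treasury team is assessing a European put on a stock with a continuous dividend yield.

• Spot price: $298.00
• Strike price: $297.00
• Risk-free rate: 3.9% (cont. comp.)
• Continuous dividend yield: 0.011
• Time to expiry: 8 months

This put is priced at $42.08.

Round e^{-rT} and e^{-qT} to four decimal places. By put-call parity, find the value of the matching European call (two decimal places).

$48.54

e^(−qT) = e^(−0.011·0.6667) = 0.9927;  e^(−rT) = e^(−0.039·0.6667) = 0.9743
Put-call parity: C − P = S·e^(−qT) − K·e^(−rT) = 298·0.9927 − 297·0.9743 = 295.8246 − 289.3671 = 6.4575
C = P + (C − P) = 42.08 + (6.4575) = 48.5375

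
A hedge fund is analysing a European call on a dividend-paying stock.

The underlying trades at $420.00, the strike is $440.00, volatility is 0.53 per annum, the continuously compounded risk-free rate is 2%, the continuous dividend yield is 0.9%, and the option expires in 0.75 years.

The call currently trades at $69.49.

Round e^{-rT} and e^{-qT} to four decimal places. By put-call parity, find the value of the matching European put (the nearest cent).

e^(−qT) = e^(−0.009·0.75) = 0.9933;  e^(−rT) = e^(−0.02·0.75) = 0.9851
Put-call parity: C − P = S·e^(−qT) − K·e^(−rT) = 420·0.9933 − 440·0.9851 = 417.1860 − 433.4440 = -16.2580
P = C − (C − P) = 69.49 − (-16.2580) = 85.7480

$85.75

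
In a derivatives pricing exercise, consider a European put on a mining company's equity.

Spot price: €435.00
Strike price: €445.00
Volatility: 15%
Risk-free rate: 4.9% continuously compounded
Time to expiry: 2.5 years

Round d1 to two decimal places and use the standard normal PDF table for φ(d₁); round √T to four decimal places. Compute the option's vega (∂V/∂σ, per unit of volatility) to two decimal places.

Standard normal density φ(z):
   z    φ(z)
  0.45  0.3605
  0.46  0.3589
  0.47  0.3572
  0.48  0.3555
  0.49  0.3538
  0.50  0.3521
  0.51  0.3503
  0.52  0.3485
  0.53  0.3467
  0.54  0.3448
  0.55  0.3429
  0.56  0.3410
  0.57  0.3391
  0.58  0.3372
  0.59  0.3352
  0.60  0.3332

σ√T = 0.15·√2.5 = 0.2372
ln(S/K) + (r + σ²/2)T = ln(435/445) + (0.049 + 0.15²/2)·2.5 = -0.0227 + 0.1506 = 0.1279
d₁ = 0.1279 / 0.2372 = 0.5393 ⇒ 0.54
√T = √2.5 = 1.5811
φ(d₁) = φ(0.54) = 0.3448
vega = S·φ(d₁)·√T = 435·0.3448·1.5811 = 237.1460
(Call and put vega coincide under Black-Scholes.)

237.15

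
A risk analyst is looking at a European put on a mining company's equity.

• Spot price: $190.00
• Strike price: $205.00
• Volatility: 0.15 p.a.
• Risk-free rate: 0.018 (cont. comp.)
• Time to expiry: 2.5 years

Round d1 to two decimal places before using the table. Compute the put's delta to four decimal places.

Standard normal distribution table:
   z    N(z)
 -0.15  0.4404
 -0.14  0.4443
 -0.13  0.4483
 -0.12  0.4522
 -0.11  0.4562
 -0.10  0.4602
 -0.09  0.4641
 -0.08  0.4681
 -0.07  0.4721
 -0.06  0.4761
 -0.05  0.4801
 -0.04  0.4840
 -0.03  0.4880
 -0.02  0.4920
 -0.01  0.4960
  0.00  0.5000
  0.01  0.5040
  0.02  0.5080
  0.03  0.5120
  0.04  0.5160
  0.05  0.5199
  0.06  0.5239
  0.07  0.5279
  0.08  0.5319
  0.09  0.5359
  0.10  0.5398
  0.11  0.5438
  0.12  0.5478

σ√T = 0.15 × 1.5811 = 0.2372
ln(S/K) + (r + σ²/2)T = ln(190/205) + (0.018 + 0.15²/2)·2.5 = -0.0760 + 0.0731 = -0.0029
d₁ = -0.0029 / 0.2372 = -0.0121 which rounds to -0.01
N(d₁) = N(-0.01) = 0.4960
Δ_put = N(d₁) − 1 = 0.4960 − 1 = -0.5040

-0.5040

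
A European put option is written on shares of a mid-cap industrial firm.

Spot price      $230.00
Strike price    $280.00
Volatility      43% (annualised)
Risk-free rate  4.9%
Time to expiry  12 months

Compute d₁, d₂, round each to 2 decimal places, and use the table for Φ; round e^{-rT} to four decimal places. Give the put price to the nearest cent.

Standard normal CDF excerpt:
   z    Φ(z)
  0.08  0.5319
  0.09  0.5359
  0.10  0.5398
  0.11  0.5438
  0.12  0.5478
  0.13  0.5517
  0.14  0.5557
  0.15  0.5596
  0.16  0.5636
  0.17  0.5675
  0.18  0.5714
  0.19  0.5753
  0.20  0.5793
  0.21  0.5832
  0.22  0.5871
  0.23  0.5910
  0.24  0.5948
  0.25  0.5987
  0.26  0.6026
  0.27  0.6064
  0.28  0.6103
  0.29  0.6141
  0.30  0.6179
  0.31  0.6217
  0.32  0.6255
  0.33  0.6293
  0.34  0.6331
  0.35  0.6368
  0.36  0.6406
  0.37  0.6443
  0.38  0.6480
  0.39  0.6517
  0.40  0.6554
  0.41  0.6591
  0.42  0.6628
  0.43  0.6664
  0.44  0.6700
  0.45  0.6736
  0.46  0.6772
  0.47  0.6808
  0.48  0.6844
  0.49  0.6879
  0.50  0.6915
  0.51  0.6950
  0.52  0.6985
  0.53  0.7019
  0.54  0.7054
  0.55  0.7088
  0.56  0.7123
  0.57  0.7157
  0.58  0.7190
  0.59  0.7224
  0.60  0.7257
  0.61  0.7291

$63.02

T = 1;  σ√T = 0.4300
d₁ = [ln(230/280) + (0.049 + ½·0.43²)·1] / (σ√T) = (-0.1967 + 0.1414) / 0.4300 = -0.1285 ≈ -0.13
d₂ = -0.1285 − 0.4300 = -0.5585 ≈ -0.56
exp(−rT) = exp(−0.049·1) = 0.9522
P = 280·0.9522·N(0.56) − 230·N(0.13) = 280·0.9522·0.7123 − 230·0.5517 = 189.9106 − 126.8910 = 63.0196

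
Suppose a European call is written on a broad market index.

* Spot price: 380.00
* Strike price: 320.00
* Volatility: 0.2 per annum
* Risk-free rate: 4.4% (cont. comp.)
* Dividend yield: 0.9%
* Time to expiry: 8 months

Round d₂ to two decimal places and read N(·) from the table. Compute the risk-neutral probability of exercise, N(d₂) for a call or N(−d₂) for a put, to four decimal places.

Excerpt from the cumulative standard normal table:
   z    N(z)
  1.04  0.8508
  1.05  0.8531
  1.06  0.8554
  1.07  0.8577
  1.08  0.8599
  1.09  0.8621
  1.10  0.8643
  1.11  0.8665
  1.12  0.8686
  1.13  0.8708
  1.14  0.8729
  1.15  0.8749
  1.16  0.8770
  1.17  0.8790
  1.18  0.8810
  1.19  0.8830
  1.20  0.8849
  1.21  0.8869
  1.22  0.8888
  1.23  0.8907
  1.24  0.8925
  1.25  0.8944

σ√T = 0.2·√0.6667 = 0.1633
d₁ = [ln(380/320) + (0.044 − 0.009 + 0.2²/2)·0.6667] / 0.1633 = [0.1719 + 0.0367] / 0.1633 = 1.2769 ⇒ 1.28
d₂ = d₁ − σ√T = 1.2769 − 0.1633 = 1.1136 ⇒ 1.11
Risk-neutral Pr[S_T > K] = N(d₂) = N(1.11) = 0.8665

0.8665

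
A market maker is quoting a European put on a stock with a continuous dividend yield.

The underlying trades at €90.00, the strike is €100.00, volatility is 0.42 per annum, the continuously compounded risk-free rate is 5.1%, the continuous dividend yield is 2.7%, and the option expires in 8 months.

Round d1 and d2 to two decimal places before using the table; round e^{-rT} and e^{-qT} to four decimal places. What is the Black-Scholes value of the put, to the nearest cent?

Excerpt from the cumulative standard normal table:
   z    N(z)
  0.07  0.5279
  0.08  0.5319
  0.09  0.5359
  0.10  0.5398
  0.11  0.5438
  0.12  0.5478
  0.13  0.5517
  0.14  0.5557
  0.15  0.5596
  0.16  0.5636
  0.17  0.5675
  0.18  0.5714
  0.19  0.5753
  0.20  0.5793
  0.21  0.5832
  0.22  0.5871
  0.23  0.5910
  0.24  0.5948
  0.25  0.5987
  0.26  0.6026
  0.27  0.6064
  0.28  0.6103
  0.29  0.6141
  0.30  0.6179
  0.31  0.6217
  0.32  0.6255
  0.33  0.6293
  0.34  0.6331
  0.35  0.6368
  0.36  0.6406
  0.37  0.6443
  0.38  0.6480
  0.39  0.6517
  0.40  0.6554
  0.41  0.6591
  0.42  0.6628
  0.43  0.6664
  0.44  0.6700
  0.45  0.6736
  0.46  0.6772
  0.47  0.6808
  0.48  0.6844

σ√T = 0.42·√0.6667 = 0.3429
d₁ = [ln(90/100) + (0.051 − 0.027 + 0.42²/2)·0.6667] / 0.3429 = [-0.1054 + 0.0748] / 0.3429 = -0.0891 which rounds to -0.09
d₂ = d₁ − σ√T = -0.0891 − 0.3429 = -0.4320 which rounds to -0.43
e^(−qT) = e^(−0.027·0.6667) = 0.9822;  e^(−rT) = e^(−0.051·0.6667) = 0.9666
N(−d₂) = N(0.43) = 0.6664;  N(−d₁) = N(0.09) = 0.5359
P = 100·0.9666·0.6664 − 90·0.9822·0.5359 = 64.4142 − 47.3725 = 17.0417

€17.04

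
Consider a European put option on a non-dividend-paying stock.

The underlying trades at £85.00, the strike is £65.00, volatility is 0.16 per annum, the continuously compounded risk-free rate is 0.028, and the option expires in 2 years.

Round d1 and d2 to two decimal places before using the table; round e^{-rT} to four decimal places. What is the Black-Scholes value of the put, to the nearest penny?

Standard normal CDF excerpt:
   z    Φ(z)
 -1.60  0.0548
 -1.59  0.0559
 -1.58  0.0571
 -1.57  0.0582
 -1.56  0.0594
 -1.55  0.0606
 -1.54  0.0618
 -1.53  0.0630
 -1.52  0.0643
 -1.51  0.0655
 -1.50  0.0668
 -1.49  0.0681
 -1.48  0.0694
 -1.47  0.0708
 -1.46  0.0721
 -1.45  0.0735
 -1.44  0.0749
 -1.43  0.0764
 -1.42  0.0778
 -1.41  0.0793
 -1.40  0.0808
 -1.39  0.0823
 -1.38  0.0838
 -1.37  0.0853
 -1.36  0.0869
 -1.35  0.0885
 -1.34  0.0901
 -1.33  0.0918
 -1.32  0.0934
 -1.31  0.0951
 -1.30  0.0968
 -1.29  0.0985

σ√T = 0.16 × 1.4142 = 0.2263
d₁ = [ln(85/65) + (0.028 + ½·0.16²)·2] / (σ√T) = (0.2683 + 0.0816) / 0.2263 = 1.5462 ≈ 1.55
d₂ = 1.5462 − 0.2263 = 1.3199 ≈ 1.32
exp(−rT) = exp(−0.028·2) = 0.9455
N(−d₂) = N(-1.32) = 0.0934;  N(−d₁) = N(-1.55) = 0.0606
P = 65·0.9455·0.0934 − 85·0.0606 = 5.7401 − 5.1510 = 0.5891

£0.59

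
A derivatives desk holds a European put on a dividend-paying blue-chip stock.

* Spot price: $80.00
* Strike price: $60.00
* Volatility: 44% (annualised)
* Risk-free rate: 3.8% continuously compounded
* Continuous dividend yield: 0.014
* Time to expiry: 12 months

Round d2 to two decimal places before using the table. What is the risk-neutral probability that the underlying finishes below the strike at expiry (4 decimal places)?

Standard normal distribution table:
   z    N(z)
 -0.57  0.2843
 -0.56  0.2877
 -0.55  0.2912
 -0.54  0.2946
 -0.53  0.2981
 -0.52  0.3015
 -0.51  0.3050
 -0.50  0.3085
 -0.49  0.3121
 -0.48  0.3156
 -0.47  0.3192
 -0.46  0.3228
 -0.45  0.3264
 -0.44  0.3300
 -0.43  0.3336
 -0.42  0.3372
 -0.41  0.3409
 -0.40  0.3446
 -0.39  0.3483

0.3121

σ√T = 0.44 × 1.0000 = 0.4400
d₁ = [ln(80/60) + (0.038 − 0.014 + ½·0.44²)·1] / (σ√T) = (0.2877 + 0.1208) / 0.4400 = 0.9284 which rounds to 0.93
d₂ = 0.9284 − 0.4400 = 0.4884 which rounds to 0.49
Pr(exercise) under Q = N(−d₂) = N(-0.49) = 0.3121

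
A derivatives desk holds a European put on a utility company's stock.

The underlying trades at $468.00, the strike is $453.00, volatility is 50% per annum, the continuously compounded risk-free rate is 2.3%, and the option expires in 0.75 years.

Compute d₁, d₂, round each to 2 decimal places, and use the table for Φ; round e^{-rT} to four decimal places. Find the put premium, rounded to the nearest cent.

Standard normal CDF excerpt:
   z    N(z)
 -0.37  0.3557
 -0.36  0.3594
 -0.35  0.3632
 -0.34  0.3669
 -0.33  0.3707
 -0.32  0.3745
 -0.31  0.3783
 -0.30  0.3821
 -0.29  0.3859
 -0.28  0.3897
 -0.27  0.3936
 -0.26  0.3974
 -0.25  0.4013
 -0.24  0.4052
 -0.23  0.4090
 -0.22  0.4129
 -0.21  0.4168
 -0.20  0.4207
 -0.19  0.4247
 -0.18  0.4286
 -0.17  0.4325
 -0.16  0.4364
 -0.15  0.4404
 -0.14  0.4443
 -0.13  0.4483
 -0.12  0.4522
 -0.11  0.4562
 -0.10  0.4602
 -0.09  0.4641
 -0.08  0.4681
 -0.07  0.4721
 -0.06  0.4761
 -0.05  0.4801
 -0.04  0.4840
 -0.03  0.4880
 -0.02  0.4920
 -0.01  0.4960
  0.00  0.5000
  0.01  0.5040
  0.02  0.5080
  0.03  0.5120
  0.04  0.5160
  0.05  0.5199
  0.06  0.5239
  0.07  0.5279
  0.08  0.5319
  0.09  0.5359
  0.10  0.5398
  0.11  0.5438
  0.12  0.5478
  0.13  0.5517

σ√T = 0.5·√0.75 = 0.4330
d₁ = [ln(468/453) + (0.023 + ½·0.5²)·0.75] / (σ√T) = (0.0326 + 0.1110) / 0.4330 = 0.3316 ⇒ 0.33
d₂ = 0.3316 − 0.4330 = -0.1014 ⇒ -0.10
e^(−rT) = e^(−0.023·0.75) = 0.9829
N(−d₂) = N(0.10) = 0.5398;  N(−d₁) = N(-0.33) = 0.3707
P = 453·0.9829·0.5398 − 468·0.3707 = 240.3479 − 173.4876 = 66.8603

$66.86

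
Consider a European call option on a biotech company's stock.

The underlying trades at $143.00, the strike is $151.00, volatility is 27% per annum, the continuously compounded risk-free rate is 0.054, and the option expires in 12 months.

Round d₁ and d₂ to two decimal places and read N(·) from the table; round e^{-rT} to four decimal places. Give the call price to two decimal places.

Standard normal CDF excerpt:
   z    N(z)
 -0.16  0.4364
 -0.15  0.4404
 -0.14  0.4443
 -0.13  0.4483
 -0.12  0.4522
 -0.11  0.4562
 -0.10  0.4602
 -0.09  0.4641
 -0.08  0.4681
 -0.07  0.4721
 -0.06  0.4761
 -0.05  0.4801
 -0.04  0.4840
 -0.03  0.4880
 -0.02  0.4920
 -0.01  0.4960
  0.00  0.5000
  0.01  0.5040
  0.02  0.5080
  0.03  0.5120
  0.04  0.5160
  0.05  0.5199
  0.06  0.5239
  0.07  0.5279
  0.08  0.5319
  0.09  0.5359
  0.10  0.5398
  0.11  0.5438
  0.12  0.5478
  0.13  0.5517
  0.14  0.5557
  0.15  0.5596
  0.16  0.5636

σ√T = 0.27 × 1.0000 = 0.2700
d₁ = [ln(143/151) + (0.054 + 0.27²/2)·1] / 0.2700 = [-0.0544 + 0.0905] / 0.2700 = 0.1334 ⇒ 0.13
d₂ = d₁ − σ√T = 0.1334 − 0.2700 = -0.1366 ⇒ -0.14
e^(−rT) = e^(−0.054·1) = 0.9474
N(d₁) = N(0.13) = 0.5517;  N(d₂) = N(-0.14) = 0.4443
C = 143·0.5517 − 151·0.9474·0.4443 = 78.8931 − 63.5604 = 15.3327

$15.33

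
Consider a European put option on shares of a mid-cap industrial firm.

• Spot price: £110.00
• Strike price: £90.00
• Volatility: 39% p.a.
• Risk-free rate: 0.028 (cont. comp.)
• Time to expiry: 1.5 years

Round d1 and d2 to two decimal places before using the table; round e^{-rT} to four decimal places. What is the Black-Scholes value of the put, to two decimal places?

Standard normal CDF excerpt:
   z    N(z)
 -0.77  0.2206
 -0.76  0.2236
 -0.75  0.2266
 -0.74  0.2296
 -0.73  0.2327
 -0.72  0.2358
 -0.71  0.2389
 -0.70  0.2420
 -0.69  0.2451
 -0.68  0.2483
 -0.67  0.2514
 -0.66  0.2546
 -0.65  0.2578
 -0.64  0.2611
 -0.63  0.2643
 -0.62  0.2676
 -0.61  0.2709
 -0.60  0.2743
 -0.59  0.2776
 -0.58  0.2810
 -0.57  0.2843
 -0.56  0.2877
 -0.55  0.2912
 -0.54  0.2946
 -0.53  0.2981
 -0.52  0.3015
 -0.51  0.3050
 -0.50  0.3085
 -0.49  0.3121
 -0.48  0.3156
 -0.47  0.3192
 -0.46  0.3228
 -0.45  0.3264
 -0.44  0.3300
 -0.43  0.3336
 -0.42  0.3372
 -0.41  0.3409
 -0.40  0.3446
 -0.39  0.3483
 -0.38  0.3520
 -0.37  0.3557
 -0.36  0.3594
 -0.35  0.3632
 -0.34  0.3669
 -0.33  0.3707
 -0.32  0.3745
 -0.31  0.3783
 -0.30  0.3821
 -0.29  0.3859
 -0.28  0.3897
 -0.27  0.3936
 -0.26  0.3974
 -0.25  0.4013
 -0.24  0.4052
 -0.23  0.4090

£9.04

σ√T = 0.39·√1.5 = 0.4777
d₁ = [ln(110/90) + (0.028 + ½·0.39²)·1.5] / (σ√T) = (0.2007 + 0.1561) / 0.4777 = 0.7469 → 0.75
d₂ = 0.7469 − 0.4777 = 0.2692 → 0.27
e^(−rT) = e^(−0.028·1.5) = 0.9589
P = 90·0.9589·N(-0.27) − 110·N(-0.75) = 90·0.9589·0.3936 − 110·0.2266 = 33.9681 − 24.9260 = 9.0421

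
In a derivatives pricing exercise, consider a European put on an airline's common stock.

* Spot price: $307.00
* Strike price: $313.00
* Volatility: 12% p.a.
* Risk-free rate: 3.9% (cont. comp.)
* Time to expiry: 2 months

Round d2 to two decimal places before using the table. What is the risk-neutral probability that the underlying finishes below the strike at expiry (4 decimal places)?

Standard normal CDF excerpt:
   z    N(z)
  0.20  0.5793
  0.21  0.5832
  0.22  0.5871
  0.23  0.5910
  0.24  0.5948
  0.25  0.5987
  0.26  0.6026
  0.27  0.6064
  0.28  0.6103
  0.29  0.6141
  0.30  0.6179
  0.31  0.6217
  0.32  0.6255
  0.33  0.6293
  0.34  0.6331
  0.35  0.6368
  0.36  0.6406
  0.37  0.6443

0.6141

σ√T = 0.12·√0.1667 = 0.0490
d₁ = [ln(307/313) + (0.039 + 0.12²/2)·0.1667] / 0.0490 = [-0.0194 + 0.0077] / 0.0490 = -0.2379 which rounds to -0.24
d₂ = d₁ − σ√T = -0.2379 − 0.0490 = -0.2869 which rounds to -0.29
Pr(exercise) under Q = N(−d₂) = N(0.29) = 0.6141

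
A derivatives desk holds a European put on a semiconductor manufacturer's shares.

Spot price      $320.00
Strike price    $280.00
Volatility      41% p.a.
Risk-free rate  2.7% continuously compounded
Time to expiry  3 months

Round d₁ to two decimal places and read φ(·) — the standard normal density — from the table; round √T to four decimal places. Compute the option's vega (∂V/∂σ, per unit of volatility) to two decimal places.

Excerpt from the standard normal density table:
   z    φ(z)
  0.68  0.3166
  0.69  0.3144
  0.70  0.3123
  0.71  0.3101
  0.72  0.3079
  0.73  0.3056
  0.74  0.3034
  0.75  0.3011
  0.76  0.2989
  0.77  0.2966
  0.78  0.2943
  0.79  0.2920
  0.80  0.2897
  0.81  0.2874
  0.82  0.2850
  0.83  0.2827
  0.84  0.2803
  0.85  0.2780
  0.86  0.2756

46.72

σ√T = 0.41·√0.25 = 0.2050
d₁ = [ln(320/280) + (0.027 + ½·0.41²)·0.25] / (σ√T) = (0.1335 + 0.0278) / 0.2050 = 0.7868 ≈ 0.79
√T = √0.25 = 0.5000
φ(d₁) = φ(0.79) = 0.2920
vega = S·φ(d₁)·√T = 320·0.2920·0.5000 = 46.7200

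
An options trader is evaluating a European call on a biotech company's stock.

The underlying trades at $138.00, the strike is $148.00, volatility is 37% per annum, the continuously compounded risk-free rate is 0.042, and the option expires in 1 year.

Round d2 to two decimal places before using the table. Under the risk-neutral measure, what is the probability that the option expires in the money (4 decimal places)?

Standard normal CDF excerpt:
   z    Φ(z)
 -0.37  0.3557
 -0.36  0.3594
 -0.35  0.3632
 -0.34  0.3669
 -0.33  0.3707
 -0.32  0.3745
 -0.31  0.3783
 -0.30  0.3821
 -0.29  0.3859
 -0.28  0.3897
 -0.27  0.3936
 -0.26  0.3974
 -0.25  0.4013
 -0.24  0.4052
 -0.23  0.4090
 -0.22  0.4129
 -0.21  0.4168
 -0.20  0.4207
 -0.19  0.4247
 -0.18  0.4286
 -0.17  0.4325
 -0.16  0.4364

T = 1;  σ√T = 0.3700
d₁ = [ln(138/148) + (0.042 + 0.37²/2)·1] / 0.3700 = [-0.0700 + 0.1104] / 0.3700 = 0.1094 which rounds to 0.11
d₂ = d₁ − σ√T = 0.1094 − 0.3700 = -0.2606 which rounds to -0.26
Risk-neutral Pr[S_T > K] = N(d₂) = N(-0.26) = 0.3974

0.3974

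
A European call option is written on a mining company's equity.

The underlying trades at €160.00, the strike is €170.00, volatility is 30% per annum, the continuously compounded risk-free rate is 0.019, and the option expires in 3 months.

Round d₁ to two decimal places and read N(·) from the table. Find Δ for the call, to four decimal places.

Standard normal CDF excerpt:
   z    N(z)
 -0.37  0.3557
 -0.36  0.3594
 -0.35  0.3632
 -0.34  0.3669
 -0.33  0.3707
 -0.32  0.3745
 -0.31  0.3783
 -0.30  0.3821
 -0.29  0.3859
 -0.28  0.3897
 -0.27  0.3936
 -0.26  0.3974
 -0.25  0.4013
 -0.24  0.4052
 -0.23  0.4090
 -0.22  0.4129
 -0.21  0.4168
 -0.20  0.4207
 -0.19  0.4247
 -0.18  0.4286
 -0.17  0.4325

T = 0.25;  σ√T = 0.1500
ln(S/K) + (r + σ²/2)T = ln(160/170) + (0.019 + 0.3²/2)·0.25 = -0.0606 + 0.0160 = -0.0446
d₁ = -0.0446 / 0.1500 = -0.2975 ⇒ -0.30
N(d₁) = N(-0.30) = 0.3821
Δ_call = N(d₁) = 0.3821

0.3821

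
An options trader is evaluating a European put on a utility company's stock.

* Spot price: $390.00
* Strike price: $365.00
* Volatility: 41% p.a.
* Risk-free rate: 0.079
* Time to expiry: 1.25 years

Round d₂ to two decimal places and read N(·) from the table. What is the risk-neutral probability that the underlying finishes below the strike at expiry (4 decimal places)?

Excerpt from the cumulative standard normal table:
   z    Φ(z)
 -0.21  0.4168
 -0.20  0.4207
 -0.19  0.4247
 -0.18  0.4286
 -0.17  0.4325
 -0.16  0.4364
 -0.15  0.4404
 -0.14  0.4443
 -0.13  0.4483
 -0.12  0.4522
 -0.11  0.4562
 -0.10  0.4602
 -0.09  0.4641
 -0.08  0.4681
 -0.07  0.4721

0.4483

T = 1.25;  σ√T = 0.4584
d₁ = [ln(390/365) + (0.079 + 0.41²/2)·1.25] / 0.4584 = [0.0662 + 0.2038] / 0.4584 = 0.5891 ⇒ 0.59
d₂ = d₁ − σ√T = 0.5891 − 0.4584 = 0.1308 ⇒ 0.13
Risk-neutral Pr[S_T < K] = N(−d₂) = N(-0.13) = 0.4483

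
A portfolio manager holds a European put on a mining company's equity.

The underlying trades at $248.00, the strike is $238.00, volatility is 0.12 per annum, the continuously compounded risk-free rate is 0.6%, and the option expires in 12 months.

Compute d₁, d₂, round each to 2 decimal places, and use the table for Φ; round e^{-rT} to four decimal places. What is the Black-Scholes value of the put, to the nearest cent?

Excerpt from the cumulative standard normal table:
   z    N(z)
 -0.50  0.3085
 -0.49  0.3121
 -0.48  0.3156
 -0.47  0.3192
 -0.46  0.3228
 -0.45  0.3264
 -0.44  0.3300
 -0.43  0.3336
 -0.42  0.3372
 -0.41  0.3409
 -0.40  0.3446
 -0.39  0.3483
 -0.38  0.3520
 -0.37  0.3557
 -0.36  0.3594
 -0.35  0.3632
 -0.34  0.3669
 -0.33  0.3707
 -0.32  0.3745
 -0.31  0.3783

σ√T = 0.12·√1 = 0.1200
ln(S/K) + (r + σ²/2)T = ln(248/238) + (0.006 + 0.12²/2)·1 = 0.0412 + 0.0132 = 0.0544
d₁ = 0.0544 / 0.1200 = 0.4530 → 0.45
d₂ = d₁ − σ√T = 0.4530 − 0.1200 = 0.3330 → 0.33
e^(−rT) = e^(−0.006·1) = 0.9940
N(−d₂) = N(-0.33) = 0.3707;  N(−d₁) = N(-0.45) = 0.3264
P = 238·0.9940·0.3707 − 248·0.3264 = 87.6972 − 80.9472 = 6.7500

$6.75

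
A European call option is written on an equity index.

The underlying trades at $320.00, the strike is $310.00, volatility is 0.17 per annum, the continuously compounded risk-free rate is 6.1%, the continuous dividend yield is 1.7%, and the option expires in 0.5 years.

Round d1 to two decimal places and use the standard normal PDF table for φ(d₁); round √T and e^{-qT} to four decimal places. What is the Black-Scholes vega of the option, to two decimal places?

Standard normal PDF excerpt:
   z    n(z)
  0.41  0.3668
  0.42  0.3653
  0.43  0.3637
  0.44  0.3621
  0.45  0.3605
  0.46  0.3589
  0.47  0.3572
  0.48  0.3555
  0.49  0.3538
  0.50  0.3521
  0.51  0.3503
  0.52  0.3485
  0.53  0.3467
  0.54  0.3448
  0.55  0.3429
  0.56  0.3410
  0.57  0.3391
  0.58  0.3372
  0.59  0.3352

78.59

σ√T = 0.17·√0.5 = 0.1202
d₁ = [ln(320/310) + (0.061 − 0.017 + ½·0.17²)·0.5] / (σ√T) = (0.0317 + 0.0292) / 0.1202 = 0.5072 ≈ 0.51
√T = √0.5 = 0.7071
φ(d₁) = φ(0.51) = 0.3503
exp(−qT) = exp(−0.017·0.5) = 0.9915
vega = S·exp(−qT)·φ(d₁)·√T = 320·0.9915·0.3503·0.7071 = 78.5893
(The put has the same vega.)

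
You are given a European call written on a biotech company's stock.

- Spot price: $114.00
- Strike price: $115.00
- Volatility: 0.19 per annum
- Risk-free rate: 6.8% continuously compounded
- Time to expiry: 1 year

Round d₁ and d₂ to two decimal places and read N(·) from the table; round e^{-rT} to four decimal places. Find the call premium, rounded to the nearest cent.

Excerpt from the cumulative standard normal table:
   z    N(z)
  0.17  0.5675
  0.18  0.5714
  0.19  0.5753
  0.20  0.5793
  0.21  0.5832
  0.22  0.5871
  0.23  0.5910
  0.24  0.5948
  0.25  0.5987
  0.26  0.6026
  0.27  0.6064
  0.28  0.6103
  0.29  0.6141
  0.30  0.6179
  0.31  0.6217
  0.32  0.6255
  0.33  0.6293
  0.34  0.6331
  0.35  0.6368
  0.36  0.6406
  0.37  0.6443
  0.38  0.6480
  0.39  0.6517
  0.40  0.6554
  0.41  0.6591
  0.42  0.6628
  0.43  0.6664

$12.06

T = 1;  σ√T = 0.1900
d₁ = [ln(114/115) + (0.068 + ½·0.19²)·1] / (σ√T) = (-0.0087 + 0.0861) / 0.1900 = 0.4069 which rounds to 0.41
d₂ = 0.4069 − 0.1900 = 0.2169 which rounds to 0.22
exp(−rT) = exp(−0.068·1) = 0.9343
C = 114·N(0.41) − 115·0.9343·N(0.22) = 114·0.6591 − 115·0.9343·0.5871 = 75.1374 − 63.0807 = 12.0567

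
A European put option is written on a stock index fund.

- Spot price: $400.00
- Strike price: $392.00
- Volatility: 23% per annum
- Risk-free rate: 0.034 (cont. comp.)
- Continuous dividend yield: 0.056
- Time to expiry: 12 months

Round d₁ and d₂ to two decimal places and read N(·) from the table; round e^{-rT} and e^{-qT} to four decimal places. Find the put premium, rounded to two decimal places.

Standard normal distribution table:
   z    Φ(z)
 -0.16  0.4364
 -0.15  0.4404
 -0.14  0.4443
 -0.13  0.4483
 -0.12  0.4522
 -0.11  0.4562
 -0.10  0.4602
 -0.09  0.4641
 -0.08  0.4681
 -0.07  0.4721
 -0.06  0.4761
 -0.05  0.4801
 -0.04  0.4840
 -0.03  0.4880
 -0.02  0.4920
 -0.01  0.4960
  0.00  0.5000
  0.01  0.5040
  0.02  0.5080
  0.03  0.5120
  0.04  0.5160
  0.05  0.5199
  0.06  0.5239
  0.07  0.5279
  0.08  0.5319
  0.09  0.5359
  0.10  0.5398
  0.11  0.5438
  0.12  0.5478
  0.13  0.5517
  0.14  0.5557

σ√T = 0.23 × 1.0000 = 0.2300
d₁ = [ln(400/392) + (0.034 − 0.056 + 0.23²/2)·1] / 0.2300 = [0.0202 + 0.0045] / 0.2300 = 0.1072 ≈ 0.11
d₂ = d₁ − σ√T = 0.1072 − 0.2300 = -0.1228 ≈ -0.12
exp(−qT) = exp(−0.056·1) = 0.9455;  exp(−rT) = exp(−0.034·1) = 0.9666
N(−d₂) = N(0.12) = 0.5478;  N(−d₁) = N(-0.11) = 0.4562
P = 392·0.9666·0.5478 − 400·0.9455·0.4562 = 207.5654 − 172.5348 = 35.0305

$35.03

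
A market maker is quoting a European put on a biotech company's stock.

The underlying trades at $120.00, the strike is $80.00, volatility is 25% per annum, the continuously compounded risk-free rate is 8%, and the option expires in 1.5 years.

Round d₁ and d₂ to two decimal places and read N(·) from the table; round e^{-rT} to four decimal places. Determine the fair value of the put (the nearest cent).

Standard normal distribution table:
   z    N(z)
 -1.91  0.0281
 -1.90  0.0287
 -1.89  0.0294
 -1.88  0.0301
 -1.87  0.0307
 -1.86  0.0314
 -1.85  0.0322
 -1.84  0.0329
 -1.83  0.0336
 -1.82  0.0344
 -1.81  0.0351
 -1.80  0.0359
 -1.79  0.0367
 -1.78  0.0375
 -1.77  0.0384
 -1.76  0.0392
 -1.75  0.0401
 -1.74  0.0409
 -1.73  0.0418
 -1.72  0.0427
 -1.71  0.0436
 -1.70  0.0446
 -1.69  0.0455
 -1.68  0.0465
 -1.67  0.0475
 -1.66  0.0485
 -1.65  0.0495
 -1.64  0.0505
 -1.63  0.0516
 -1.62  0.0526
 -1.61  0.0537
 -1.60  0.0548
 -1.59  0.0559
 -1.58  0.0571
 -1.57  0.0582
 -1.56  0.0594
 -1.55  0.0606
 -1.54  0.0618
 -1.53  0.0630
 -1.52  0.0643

$0.53

T = 1.5;  σ√T = 0.3062
d₁ = [ln(120/80) + (0.08 + 0.25²/2)·1.5] / 0.3062 = [0.4055 + 0.1669] / 0.3062 = 1.8693 → 1.87
d₂ = d₁ − σ√T = 1.8693 − 0.3062 = 1.5631 → 1.56
exp(−rT) = exp(−0.08·1.5) = 0.8869
P = 80·0.8869·N(-1.56) − 120·N(-1.87) = 80·0.8869·0.0594 − 120·0.0307 = 4.2145 − 3.6840 = 0.5305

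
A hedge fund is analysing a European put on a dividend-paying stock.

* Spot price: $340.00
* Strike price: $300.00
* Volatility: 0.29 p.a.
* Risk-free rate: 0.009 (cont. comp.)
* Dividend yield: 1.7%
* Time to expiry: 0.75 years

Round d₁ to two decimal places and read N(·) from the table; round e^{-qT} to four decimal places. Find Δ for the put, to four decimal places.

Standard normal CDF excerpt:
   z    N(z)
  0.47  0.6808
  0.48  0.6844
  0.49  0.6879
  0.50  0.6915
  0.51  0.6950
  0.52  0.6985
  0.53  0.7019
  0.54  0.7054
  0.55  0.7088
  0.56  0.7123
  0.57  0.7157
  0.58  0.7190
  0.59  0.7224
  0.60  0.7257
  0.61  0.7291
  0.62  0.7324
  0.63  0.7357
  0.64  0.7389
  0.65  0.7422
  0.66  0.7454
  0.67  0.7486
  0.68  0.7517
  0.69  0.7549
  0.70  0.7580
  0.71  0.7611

-0.2708

σ√T = 0.29·√0.75 = 0.2511
d₁ = [ln(340/300) + (0.009 − 0.017 + 0.29²/2)·0.75] / 0.2511 = [0.1252 + 0.0255] / 0.2511 = 0.6000 which rounds to 0.60
N(d₁) = N(0.60) = 0.7257
Δ_put = exp(−qT)·(N(d₁) − 1) = 0.9873·(0.7257 − 1) = -0.2708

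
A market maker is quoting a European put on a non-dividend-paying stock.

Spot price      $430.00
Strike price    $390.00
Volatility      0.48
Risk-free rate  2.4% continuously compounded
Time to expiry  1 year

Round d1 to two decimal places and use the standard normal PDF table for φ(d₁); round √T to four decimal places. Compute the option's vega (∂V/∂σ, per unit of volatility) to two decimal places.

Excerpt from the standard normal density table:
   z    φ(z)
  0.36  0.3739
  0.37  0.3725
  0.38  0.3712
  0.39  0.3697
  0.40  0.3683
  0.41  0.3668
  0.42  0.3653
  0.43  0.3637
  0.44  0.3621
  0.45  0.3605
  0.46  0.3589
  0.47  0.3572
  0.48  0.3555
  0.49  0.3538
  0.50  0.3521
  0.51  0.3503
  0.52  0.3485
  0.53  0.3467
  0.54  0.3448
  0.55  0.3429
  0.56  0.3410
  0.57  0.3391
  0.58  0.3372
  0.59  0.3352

152.13

σ√T = 0.48 × 1.0000 = 0.4800
ln(S/K) + (r + σ²/2)T = ln(430/390) + (0.024 + 0.48²/2)·1 = 0.0976 + 0.1392 = 0.2368
d₁ = 0.2368 / 0.4800 = 0.4934 ⇒ 0.49
√T = √1 = 1.0000
φ(d₁) = φ(0.49) = 0.3538
vega = S·φ(d₁)·√T = 430·0.3538·1.0000 = 152.1340
(The call has the same vega.)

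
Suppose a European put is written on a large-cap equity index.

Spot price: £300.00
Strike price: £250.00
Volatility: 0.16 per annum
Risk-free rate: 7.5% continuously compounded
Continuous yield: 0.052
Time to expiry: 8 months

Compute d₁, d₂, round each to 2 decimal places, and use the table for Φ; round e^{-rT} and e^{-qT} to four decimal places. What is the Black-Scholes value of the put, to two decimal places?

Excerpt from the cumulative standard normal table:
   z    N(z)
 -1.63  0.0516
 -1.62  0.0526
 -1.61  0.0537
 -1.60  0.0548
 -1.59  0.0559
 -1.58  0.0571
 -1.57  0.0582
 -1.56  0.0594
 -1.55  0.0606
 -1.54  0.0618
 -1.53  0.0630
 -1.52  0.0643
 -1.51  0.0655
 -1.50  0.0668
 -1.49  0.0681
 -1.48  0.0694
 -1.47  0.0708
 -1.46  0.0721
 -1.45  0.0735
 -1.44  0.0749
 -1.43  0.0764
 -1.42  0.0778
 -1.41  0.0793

£0.93

T = 0.6667;  σ√T = 0.1306
ln(S/K) + (r − q + σ²/2)T = ln(300/250) + (0.075 − 0.052 + 0.16²/2)·0.6667 = 0.1823 + 0.0239 = 0.2062
d₁ = 0.2062 / 0.1306 = 1.5783 ⇒ 1.58
d₂ = d₁ − σ√T = 1.5783 − 0.1306 = 1.4477 ⇒ 1.45
e^(−qT) = e^(−0.052·0.6667) = 0.9659;  e^(−rT) = e^(−0.075·0.6667) = 0.9512
N(−d₂) = N(-1.45) = 0.0735;  N(−d₁) = N(-1.58) = 0.0571
P = 250·0.9512·0.0735 − 300·0.9659·0.0571 = 17.4783 − 16.5459 = 0.9324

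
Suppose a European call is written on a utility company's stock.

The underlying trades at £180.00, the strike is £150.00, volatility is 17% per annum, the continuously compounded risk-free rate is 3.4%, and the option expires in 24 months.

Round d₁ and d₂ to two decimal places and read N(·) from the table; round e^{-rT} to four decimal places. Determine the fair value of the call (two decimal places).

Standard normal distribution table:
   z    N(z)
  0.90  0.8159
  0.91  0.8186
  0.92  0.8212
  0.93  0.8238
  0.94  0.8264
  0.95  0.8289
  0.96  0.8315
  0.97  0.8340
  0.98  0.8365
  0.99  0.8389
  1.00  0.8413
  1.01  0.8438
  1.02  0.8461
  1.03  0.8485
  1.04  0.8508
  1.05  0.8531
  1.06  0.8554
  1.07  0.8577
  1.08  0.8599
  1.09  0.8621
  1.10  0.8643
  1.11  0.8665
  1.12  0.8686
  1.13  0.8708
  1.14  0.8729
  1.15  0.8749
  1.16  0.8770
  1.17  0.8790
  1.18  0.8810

T = 2;  σ√T = 0.2404
ln(S/K) + (r + σ²/2)T = ln(180/150) + (0.034 + 0.17²/2)·2 = 0.1823 + 0.0969 = 0.2792
d₁ = 0.2792 / 0.2404 = 1.1614 → 1.16
d₂ = d₁ − σ√T = 1.1614 − 0.2404 = 0.9210 → 0.92
exp(−rT) = exp(−0.034·2) = 0.9343
C = 180·N(1.16) − 150·0.9343·N(0.92) = 180·0.8770 − 150·0.9343·0.8212 = 157.8600 − 115.0871 = 42.7729

£42.77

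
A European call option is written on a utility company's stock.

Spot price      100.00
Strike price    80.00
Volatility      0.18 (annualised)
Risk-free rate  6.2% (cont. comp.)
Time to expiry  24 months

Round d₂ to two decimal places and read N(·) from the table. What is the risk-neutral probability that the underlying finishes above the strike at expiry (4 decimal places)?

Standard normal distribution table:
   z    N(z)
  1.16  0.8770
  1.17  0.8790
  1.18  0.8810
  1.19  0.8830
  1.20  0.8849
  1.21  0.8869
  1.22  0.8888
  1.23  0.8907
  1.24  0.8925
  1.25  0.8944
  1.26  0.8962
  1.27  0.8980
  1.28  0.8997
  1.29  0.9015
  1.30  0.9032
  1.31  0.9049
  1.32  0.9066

T = 2;  σ√T = 0.2546
ln(S/K) + (r + σ²/2)T = ln(100/80) + (0.062 + 0.18²/2)·2 = 0.2231 + 0.1564 = 0.3795
d₁ = 0.3795 / 0.2546 = 1.4910 ≈ 1.49
d₂ = d₁ − σ√T = 1.4910 − 0.2546 = 1.2364 ≈ 1.24
Pr(exercise) under Q = N(d₂) = 0.8925

0.8925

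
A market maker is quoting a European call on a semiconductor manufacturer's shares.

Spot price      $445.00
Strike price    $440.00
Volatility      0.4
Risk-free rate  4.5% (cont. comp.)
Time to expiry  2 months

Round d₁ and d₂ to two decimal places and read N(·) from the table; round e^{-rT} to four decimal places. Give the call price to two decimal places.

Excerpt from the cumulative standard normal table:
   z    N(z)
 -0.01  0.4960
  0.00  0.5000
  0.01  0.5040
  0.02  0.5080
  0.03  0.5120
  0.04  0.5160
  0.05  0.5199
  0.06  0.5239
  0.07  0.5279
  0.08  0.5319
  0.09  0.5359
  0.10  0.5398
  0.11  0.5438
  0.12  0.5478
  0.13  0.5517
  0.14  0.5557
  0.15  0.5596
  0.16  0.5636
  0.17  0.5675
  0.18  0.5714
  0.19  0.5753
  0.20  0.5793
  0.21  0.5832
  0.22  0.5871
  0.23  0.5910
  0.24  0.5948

$34.20

σ√T = 0.4·√0.1667 = 0.1633
ln(S/K) + (r + σ²/2)T = ln(445/440) + (0.045 + 0.4²/2)·0.1667 = 0.0113 + 0.0208 = 0.0321
d₁ = 0.0321 / 0.1633 = 0.1968 which rounds to 0.20
d₂ = d₁ − σ√T = 0.1968 − 0.1633 = 0.0335 which rounds to 0.03
exp(−rT) = exp(−0.045·0.1667) = 0.9925
N(d₁) = N(0.20) = 0.5793;  N(d₂) = N(0.03) = 0.5120
C = 445·0.5793 − 440·0.9925·0.5120 = 257.7885 − 223.5904 = 34.1981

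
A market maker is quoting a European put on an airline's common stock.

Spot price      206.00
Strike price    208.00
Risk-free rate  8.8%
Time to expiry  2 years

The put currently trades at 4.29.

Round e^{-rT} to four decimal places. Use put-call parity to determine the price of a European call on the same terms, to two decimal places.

35.86

exp(−rT) = exp(−0.088·2) = 0.8386
Put-call parity: C − P = S − K·e^(−rT) = 206 − 208·0.8386 = 206 − 174.4288 = 31.5712
C = P + (C − P) = 4.29 + (31.5712) = 35.8612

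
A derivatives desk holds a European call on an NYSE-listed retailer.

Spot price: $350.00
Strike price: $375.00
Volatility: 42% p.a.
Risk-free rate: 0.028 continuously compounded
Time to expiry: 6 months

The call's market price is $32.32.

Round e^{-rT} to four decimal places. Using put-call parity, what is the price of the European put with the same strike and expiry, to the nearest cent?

$52.11

e^(−rT) = e^(−0.028·0.5) = 0.9861
Put-call parity: C − P = S − K·e^(−rT) = 350 − 375·0.9861 = 350 − 369.7875 = -19.7875
P = C − (C − P) = 32.32 − (-19.7875) = 52.1075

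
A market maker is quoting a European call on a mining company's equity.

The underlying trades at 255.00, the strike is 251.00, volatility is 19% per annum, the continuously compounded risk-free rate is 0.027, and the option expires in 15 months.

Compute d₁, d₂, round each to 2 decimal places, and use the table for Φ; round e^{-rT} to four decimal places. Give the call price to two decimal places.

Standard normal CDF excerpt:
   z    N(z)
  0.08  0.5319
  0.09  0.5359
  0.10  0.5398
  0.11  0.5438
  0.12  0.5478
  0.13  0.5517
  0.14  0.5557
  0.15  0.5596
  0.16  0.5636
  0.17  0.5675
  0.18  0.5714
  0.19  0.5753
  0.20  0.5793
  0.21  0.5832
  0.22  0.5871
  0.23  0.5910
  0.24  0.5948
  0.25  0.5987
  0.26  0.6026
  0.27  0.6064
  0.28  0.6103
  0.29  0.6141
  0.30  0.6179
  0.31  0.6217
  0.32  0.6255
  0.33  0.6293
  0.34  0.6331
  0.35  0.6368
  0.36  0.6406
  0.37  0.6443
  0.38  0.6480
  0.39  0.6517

σ√T = 0.19 × 1.1180 = 0.2124
ln(S/K) + (r + σ²/2)T = ln(255/251) + (0.027 + 0.19²/2)·1.25 = 0.0158 + 0.0563 = 0.0721
d₁ = 0.0721 / 0.2124 = 0.3395 which rounds to 0.34
d₂ = d₁ − σ√T = 0.3395 − 0.2124 = 0.1271 which rounds to 0.13
exp(−rT) = exp(−0.027·1.25) = 0.9668
C = 255·N(0.34) − 251·0.9668·N(0.13) = 255·0.6331 − 251·0.9668·0.5517 = 161.4405 − 133.8793 = 27.5612

27.56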